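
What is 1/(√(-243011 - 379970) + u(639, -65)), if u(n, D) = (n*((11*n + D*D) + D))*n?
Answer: 4568703669/20873053215134684542 - I*√622981/20873053215134684542 ≈ 2.1888e-10 - 3.7814e-17*I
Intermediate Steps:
u(n, D) = n²*(D + D² + 11*n) (u(n, D) = (n*((11*n + D²) + D))*n = (n*((D² + 11*n) + D))*n = (n*(D + D² + 11*n))*n = n²*(D + D² + 11*n))
1/(√(-243011 - 379970) + u(639, -65)) = 1/(√(-243011 - 379970) + 639²*(-65 + (-65)² + 11*639)) = 1/(√(-622981) + 408321*(-65 + 4225 + 7029)) = 1/(I*√622981 + 408321*11189) = 1/(I*√622981 + 4568703669) = 1/(4568703669 + I*√622981)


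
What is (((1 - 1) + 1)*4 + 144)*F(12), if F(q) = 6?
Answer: 888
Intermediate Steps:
(((1 - 1) + 1)*4 + 144)*F(12) = (((1 - 1) + 1)*4 + 144)*6 = ((0 + 1)*4 + 144)*6 = (1*4 + 144)*6 = (4 + 144)*6 = 148*6 = 888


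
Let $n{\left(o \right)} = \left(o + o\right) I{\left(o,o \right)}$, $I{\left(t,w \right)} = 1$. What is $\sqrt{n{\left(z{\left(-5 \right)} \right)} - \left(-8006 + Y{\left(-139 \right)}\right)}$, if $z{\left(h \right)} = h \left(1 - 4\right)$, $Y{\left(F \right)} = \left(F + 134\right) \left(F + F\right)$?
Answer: $\sqrt{6646} \approx 81.523$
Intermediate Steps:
$Y{\left(F \right)} = 2 F \left(134 + F\right)$ ($Y{\left(F \right)} = \left(134 + F\right) 2 F = 2 F \left(134 + F\right)$)
$z{\left(h \right)} = - 3 h$ ($z{\left(h \right)} = h \left(-3\right) = - 3 h$)
$n{\left(o \right)} = 2 o$ ($n{\left(o \right)} = \left(o + o\right) 1 = 2 o 1 = 2 o$)
$\sqrt{n{\left(z{\left(-5 \right)} \right)} - \left(-8006 + Y{\left(-139 \right)}\right)} = \sqrt{2 \left(\left(-3\right) \left(-5\right)\right) + \left(8006 - 2 \left(-139\right) \left(134 - 139\right)\right)} = \sqrt{2 \cdot 15 + \left(8006 - 2 \left(-139\right) \left(-5\right)\right)} = \sqrt{30 + \left(8006 - 1390\right)} = \sqrt{30 + 6616} = \sqrt{6646}$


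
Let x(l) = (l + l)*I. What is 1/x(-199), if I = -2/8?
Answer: 2/199 ≈ 0.010050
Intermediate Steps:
I = -¼ (I = -2*⅛ = -¼ ≈ -0.25000)
x(l) = -l/2 (x(l) = (l + l)*(-¼) = (2*l)*(-¼) = -l/2)
1/x(-199) = 1/(-½*(-199)) = 1/(199/2) = 2/199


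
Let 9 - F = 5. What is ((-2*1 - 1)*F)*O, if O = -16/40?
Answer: 24/5 ≈ 4.8000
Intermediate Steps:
F = 4 (F = 9 - 1*5 = 9 - 5 = 4)
O = -⅖ (O = -16*1/40 = -⅖ ≈ -0.40000)
((-2*1 - 1)*F)*O = ((-2*1 - 1)*4)*(-⅖) = ((-2 - 1)*4)*(-⅖) = -3*4*(-⅖) = -12*(-⅖) = 24/5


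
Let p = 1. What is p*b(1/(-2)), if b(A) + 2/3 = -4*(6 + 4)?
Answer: -122/3 ≈ -40.667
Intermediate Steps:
b(A) = -122/3 (b(A) = -⅔ - 4*(6 + 4) = -⅔ - 4*10 = -⅔ - 40 = -122/3)
p*b(1/(-2)) = 1*(-122/3) = -122/3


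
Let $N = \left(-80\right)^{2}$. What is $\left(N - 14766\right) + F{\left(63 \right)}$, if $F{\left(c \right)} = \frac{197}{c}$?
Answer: $- \frac{526861}{63} \approx -8362.9$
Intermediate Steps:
$N = 6400$
$\left(N - 14766\right) + F{\left(63 \right)} = \left(6400 - 14766\right) + \frac{197}{63} = \left(6400 - 14766\right) + 197 \cdot \frac{1}{63} = -8366 + \frac{197}{63} = - \frac{526861}{63}$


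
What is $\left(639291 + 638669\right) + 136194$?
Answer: $1414154$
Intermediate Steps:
$\left(639291 + 638669\right) + 136194 = 1277960 + 136194 = 1414154$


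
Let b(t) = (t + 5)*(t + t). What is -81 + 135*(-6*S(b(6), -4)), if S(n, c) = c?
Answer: 3159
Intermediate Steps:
b(t) = 2*t*(5 + t) (b(t) = (5 + t)*(2*t) = 2*t*(5 + t))
-81 + 135*(-6*S(b(6), -4)) = -81 + 135*(-6*(-4)) = -81 + 135*24 = -81 + 3240 = 3159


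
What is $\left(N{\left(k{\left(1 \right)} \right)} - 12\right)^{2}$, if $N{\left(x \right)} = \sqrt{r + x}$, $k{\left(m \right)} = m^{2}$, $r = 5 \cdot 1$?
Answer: $\left(12 - \sqrt{6}\right)^{2} \approx 91.212$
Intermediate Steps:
$r = 5$
$N{\left(x \right)} = \sqrt{5 + x}$
$\left(N{\left(k{\left(1 \right)} \right)} - 12\right)^{2} = \left(\sqrt{5 + 1^{2}} - 12\right)^{2} = \left(\sqrt{5 + 1} - 12\right)^{2} = \left(\sqrt{6} - 12\right)^{2} = \left(-12 + \sqrt{6}\right)^{2}$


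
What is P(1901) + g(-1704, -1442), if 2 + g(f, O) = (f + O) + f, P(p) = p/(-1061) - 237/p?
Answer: -9790160030/2016961 ≈ -4853.9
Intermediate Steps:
P(p) = -237/p - p/1061 (P(p) = p*(-1/1061) - 237/p = -p/1061 - 237/p = -237/p - p/1061)
g(f, O) = -2 + O + 2*f (g(f, O) = -2 + ((f + O) + f) = -2 + ((O + f) + f) = -2 + (O + 2*f) = -2 + O + 2*f)
P(1901) + g(-1704, -1442) = (-237/1901 - 1/1061*1901) + (-2 - 1442 + 2*(-1704)) = (-237*1/1901 - 1901/1061) + (-2 - 1442 - 3408) = (-237/1901 - 1901/1061) - 4852 = -3865258/2016961 - 4852 = -9790160030/2016961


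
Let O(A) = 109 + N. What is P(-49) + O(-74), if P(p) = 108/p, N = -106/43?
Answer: 219825/2107 ≈ 104.33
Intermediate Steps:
N = -106/43 (N = -106*1/43 = -106/43 ≈ -2.4651)
O(A) = 4581/43 (O(A) = 109 - 106/43 = 4581/43)
P(-49) + O(-74) = 108/(-49) + 4581/43 = 108*(-1/49) + 4581/43 = -108/49 + 4581/43 = 219825/2107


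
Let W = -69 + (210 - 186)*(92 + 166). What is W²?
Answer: 37491129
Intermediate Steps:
W = 6123 (W = -69 + 24*258 = -69 + 6192 = 6123)
W² = 6123² = 37491129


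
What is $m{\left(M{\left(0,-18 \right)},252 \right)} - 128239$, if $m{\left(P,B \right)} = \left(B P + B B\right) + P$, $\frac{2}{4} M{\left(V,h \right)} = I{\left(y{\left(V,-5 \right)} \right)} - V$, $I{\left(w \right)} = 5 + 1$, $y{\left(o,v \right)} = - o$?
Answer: $-61699$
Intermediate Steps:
$I{\left(w \right)} = 6$
$M{\left(V,h \right)} = 12 - 2 V$ ($M{\left(V,h \right)} = 2 \left(6 - V\right) = 12 - 2 V$)
$m{\left(P,B \right)} = P + B^{2} + B P$ ($m{\left(P,B \right)} = \left(B P + B^{2}\right) + P = \left(B^{2} + B P\right) + P = P + B^{2} + B P$)
$m{\left(M{\left(0,-18 \right)},252 \right)} - 128239 = \left(\left(12 - 0\right) + 252^{2} + 252 \left(12 - 0\right)\right) - 128239 = \left(\left(12 + 0\right) + 63504 + 252 \left(12 + 0\right)\right) - 128239 = \left(12 + 63504 + 252 \cdot 12\right) - 128239 = \left(12 + 63504 + 3024\right) - 128239 = 66540 - 128239 = -61699$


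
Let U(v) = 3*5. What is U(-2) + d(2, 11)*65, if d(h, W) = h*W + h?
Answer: 1575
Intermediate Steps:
U(v) = 15
d(h, W) = h + W*h (d(h, W) = W*h + h = h + W*h)
U(-2) + d(2, 11)*65 = 15 + (2*(1 + 11))*65 = 15 + (2*12)*65 = 15 + 24*65 = 15 + 1560 = 1575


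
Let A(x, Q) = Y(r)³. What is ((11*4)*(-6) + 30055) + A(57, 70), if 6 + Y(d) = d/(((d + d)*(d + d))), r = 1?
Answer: 1894457/64 ≈ 29601.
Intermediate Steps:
Y(d) = -6 + 1/(4*d) (Y(d) = -6 + d/(((d + d)*(d + d))) = -6 + d/(((2*d)*(2*d))) = -6 + d/((4*d²)) = -6 + d*(1/(4*d²)) = -6 + 1/(4*d))
A(x, Q) = -12167/64 (A(x, Q) = (-6 + (¼)/1)³ = (-6 + (¼)*1)³ = (-6 + ¼)³ = (-23/4)³ = -12167/64)
((11*4)*(-6) + 30055) + A(57, 70) = ((11*4)*(-6) + 30055) - 12167/64 = (44*(-6) + 30055) - 12167/64 = (-264 + 30055) - 12167/64 = 29791 - 12167/64 = 1894457/64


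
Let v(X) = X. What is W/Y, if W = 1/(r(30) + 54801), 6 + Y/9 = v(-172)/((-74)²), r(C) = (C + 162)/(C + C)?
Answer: -6845/20363322573 ≈ -3.3614e-7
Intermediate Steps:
r(C) = (162 + C)/(2*C) (r(C) = (162 + C)/((2*C)) = (162 + C)*(1/(2*C)) = (162 + C)/(2*C))
Y = -74313/1369 (Y = -54 + 9*(-172/((-74)²)) = -54 + 9*(-172/5476) = -54 + 9*(-172*1/5476) = -54 + 9*(-43/1369) = -54 - 387/1369 = -74313/1369 ≈ -54.283)
W = 5/274021 (W = 1/((½)*(162 + 30)/30 + 54801) = 1/((½)*(1/30)*192 + 54801) = 1/(16/5 + 54801) = 1/(274021/5) = 5/274021 ≈ 1.8247e-5)
W/Y = 5/(274021*(-74313/1369)) = (5/274021)*(-1369/74313) = -6845/20363322573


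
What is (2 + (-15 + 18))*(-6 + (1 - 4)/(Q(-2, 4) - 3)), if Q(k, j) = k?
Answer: -27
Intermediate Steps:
(2 + (-15 + 18))*(-6 + (1 - 4)/(Q(-2, 4) - 3)) = (2 + (-15 + 18))*(-6 + (1 - 4)/(-2 - 3)) = (2 + 3)*(-6 - 3/(-5)) = 5*(-6 - 3*(-1/5)) = 5*(-6 + 3/5) = 5*(-27/5) = -27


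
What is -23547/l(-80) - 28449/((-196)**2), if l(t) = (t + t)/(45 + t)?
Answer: -395811327/76832 ≈ -5151.6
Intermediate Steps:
l(t) = 2*t/(45 + t) (l(t) = (2*t)/(45 + t) = 2*t/(45 + t))
-23547/l(-80) - 28449/((-196)**2) = -23547/(2*(-80)/(45 - 80)) - 28449/((-196)**2) = -23547/(2*(-80)/(-35)) - 28449/38416 = -23547/(2*(-80)*(-1/35)) - 28449*1/38416 = -23547/32/7 - 28449/38416 = -23547*7/32 - 28449/38416 = -164829/32 - 28449/38416 = -395811327/76832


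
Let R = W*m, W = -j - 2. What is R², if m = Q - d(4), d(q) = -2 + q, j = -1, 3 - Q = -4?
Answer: 25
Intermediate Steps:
Q = 7 (Q = 3 - 1*(-4) = 3 + 4 = 7)
W = -1 (W = -1*(-1) - 2 = 1 - 2 = -1)
m = 5 (m = 7 - (-2 + 4) = 7 - 1*2 = 7 - 2 = 5)
R = -5 (R = -1*5 = -5)
R² = (-5)² = 25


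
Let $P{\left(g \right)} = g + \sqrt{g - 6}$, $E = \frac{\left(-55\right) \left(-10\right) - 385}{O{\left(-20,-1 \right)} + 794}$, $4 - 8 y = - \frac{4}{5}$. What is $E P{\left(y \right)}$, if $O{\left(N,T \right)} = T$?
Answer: $\frac{99}{793} + \frac{99 i \sqrt{15}}{793} \approx 0.12484 + 0.48351 i$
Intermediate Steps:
$y = \frac{3}{5}$ ($y = \frac{1}{2} - \frac{\left(-4\right) \frac{1}{5}}{8} = \frac{1}{2} - - \frac{1}{10} = \frac{1}{2} + \frac{1}{10} = \frac{3}{5} \approx 0.6$)
$E = \frac{165}{793}$ ($E = \frac{\left(-55\right) \left(-10\right) - 385}{-1 + 794} = \frac{550 - 385}{793} = 165 \cdot \frac{1}{793} = \frac{165}{793} \approx 0.20807$)
$P{\left(g \right)} = g + \sqrt{-6 + g}$
$E P{\left(y \right)} = \frac{165 \left(\frac{3}{5} + \sqrt{-6 + \frac{3}{5}}\right)}{793} = \frac{165 \left(\frac{3}{5} + \sqrt{- \frac{27}{5}}\right)}{793} = \frac{165 \left(\frac{3}{5} + \frac{3 i \sqrt{15}}{5}\right)}{793} = \frac{99}{793} + \frac{99 i \sqrt{15}}{793}$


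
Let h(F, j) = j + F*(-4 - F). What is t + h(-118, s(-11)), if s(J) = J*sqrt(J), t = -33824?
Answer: -47276 - 11*I*sqrt(11) ≈ -47276.0 - 36.483*I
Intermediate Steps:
s(J) = J**(3/2)
t + h(-118, s(-11)) = -33824 + ((-11)**(3/2) - 1*(-118)**2 - 4*(-118)) = -33824 + (-11*I*sqrt(11) - 1*13924 + 472) = -33824 + (-11*I*sqrt(11) - 13924 + 472) = -33824 + (-13452 - 11*I*sqrt(11)) = -47276 - 11*I*sqrt(11)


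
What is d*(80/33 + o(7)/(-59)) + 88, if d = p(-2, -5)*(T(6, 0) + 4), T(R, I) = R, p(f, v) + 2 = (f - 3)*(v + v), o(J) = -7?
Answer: 849272/649 ≈ 1308.6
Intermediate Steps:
p(f, v) = -2 + 2*v*(-3 + f) (p(f, v) = -2 + (f - 3)*(v + v) = -2 + (-3 + f)*(2*v) = -2 + 2*v*(-3 + f))
d = 480 (d = (-2 - 6*(-5) + 2*(-2)*(-5))*(6 + 4) = (-2 + 30 + 20)*10 = 48*10 = 480)
d*(80/33 + o(7)/(-59)) + 88 = 480*(80/33 - 7/(-59)) + 88 = 480*(80*(1/33) - 7*(-1/59)) + 88 = 480*(80/33 + 7/59) + 88 = 480*(4951/1947) + 88 = 792160/649 + 88 = 849272/649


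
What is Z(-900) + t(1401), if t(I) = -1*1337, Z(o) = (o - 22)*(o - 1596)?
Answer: 2299975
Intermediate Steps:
Z(o) = (-1596 + o)*(-22 + o) (Z(o) = (-22 + o)*(-1596 + o) = (-1596 + o)*(-22 + o))
t(I) = -1337
Z(-900) + t(1401) = (35112 + (-900)**2 - 1618*(-900)) - 1337 = (35112 + 810000 + 1456200) - 1337 = 2301312 - 1337 = 2299975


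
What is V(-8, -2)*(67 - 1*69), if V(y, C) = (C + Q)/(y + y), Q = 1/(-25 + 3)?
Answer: -45/176 ≈ -0.25568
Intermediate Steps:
Q = -1/22 (Q = 1/(-22) = -1/22 ≈ -0.045455)
V(y, C) = (-1/22 + C)/(2*y) (V(y, C) = (C - 1/22)/(y + y) = (-1/22 + C)/((2*y)) = (-1/22 + C)*(1/(2*y)) = (-1/22 + C)/(2*y))
V(-8, -2)*(67 - 1*69) = ((1/44)*(-1 + 22*(-2))/(-8))*(67 - 1*69) = ((1/44)*(-⅛)*(-1 - 44))*(67 - 69) = ((1/44)*(-⅛)*(-45))*(-2) = (45/352)*(-2) = -45/176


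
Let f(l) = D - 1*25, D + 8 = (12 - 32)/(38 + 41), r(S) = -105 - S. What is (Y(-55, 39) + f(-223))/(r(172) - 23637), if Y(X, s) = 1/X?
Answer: 72282/51953165 ≈ 0.0013913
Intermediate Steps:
D = -652/79 (D = -8 + (12 - 32)/(38 + 41) = -8 - 20/79 = -652/79 ≈ -8.2532)
f(l) = -2627/79 (f(l) = -652/79 - 1*25 = -652/79 - 25 = -2627/79)
(Y(-55, 39) + f(-223))/(r(172) - 23637) = (1/(-55) - 2627/79)/((-105 - 1*172) - 23637) = (-1/55 - 2627/79)/((-105 - 172) - 23637) = -144564/(4345*(-277 - 23637)) = -144564/4345/(-23914) = -144564/4345*(-1/23914) = 72282/51953165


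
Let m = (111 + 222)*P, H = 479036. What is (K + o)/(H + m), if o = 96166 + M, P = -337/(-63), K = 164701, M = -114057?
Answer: 1027670/3365721 ≈ 0.30533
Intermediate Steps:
P = 337/63 (P = -337*(-1/63) = 337/63 ≈ 5.3492)
o = -17891 (o = 96166 - 114057 = -17891)
m = 12469/7 (m = (111 + 222)*(337/63) = 333*(337/63) = 12469/7 ≈ 1781.3)
(K + o)/(H + m) = (164701 - 17891)/(479036 + 12469/7) = 146810/(3365721/7) = 146810*(7/3365721) = 1027670/3365721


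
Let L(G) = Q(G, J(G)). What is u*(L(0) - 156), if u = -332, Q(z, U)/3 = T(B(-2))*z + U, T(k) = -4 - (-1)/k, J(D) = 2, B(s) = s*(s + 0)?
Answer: 49800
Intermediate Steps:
B(s) = s² (B(s) = s*s = s²)
T(k) = -4 + 1/k
Q(z, U) = 3*U - 45*z/4 (Q(z, U) = 3*((-4 + 1/((-2)²))*z + U) = 3*((-4 + 1/4)*z + U) = 3*((-4 + ¼)*z + U) = 3*(-15*z/4 + U) = 3*(U - 15*z/4) = 3*U - 45*z/4)
L(G) = 6 - 45*G/4 (L(G) = 3*2 - 45*G/4 = 6 - 45*G/4)
u*(L(0) - 156) = -332*((6 - 45/4*0) - 156) = -332*((6 + 0) - 156) = -332*(6 - 156) = -332*(-150) = 49800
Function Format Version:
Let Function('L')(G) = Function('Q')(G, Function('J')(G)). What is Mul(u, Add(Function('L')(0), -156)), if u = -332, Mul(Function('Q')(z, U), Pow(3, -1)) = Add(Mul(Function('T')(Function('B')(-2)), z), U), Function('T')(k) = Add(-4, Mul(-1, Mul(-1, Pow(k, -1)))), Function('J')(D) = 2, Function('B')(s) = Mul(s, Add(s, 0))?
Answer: 49800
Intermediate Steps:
Function('B')(s) = Pow(s, 2) (Function('B')(s) = Mul(s, s) = Pow(s, 2))
Function('T')(k) = Add(-4, Pow(k, -1))
Function('Q')(z, U) = Add(Mul(3, U), Mul(Rational(-45, 4), z)) (Function('Q')(z, U) = Mul(3, Add(Mul(Add(-4, Pow(Pow(-2, 2), -1)), z), U)) = Mul(3, Add(Mul(Add(-4, Pow(4, -1)), z), U)) = Mul(3, Add(Mul(Add(-4, Rational(1, 4)), z), U)) = Mul(3, Add(Mul(Rational(-15, 4), z), U)) = Mul(3, Add(U, Mul(Rational(-15, 4), z))) = Add(Mul(3, U), Mul(Rational(-45, 4), z)))
Function('L')(G) = Add(6, Mul(Rational(-45, 4), G)) (Function('L')(G) = Add(Mul(3, 2), Mul(Rational(-45, 4), G)) = Add(6, Mul(Rational(-45, 4), G)))
Mul(u, Add(Function('L')(0), -156)) = Mul(-332, Add(Add(6, Mul(Rational(-45, 4), 0)), -156)) = Mul(-332, Add(Add(6, 0), -156)) = Mul(-332, Add(6, -156)) = Mul(-332, -150) = 49800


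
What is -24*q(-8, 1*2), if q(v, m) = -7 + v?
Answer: 360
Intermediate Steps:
-24*q(-8, 1*2) = -24*(-7 - 8) = -24*(-15) = 360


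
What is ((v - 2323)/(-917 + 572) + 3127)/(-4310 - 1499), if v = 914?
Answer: -1080224/2004105 ≈ -0.53901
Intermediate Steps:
((v - 2323)/(-917 + 572) + 3127)/(-4310 - 1499) = ((914 - 2323)/(-917 + 572) + 3127)/(-4310 - 1499) = (-1409/(-345) + 3127)/(-5809) = (-1409*(-1/345) + 3127)*(-1/5809) = (1409/345 + 3127)*(-1/5809) = (1080224/345)*(-1/5809) = -1080224/2004105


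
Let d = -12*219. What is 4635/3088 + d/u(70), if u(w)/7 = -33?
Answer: 3061983/237776 ≈ 12.878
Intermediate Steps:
u(w) = -231 (u(w) = 7*(-33) = -231)
d = -2628
4635/3088 + d/u(70) = 4635/3088 - 2628/(-231) = 4635*(1/3088) - 2628*(-1/231) = 4635/3088 + 876/77 = 3061983/237776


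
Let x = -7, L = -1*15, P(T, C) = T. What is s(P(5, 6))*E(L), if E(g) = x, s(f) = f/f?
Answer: -7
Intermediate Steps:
s(f) = 1
L = -15
E(g) = -7
s(P(5, 6))*E(L) = 1*(-7) = -7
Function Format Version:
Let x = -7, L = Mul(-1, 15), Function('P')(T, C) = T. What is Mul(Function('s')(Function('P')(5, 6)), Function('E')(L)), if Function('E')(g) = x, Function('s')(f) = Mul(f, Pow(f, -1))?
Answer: -7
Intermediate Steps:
Function('s')(f) = 1
L = -15
Function('E')(g) = -7
Mul(Function('s')(Function('P')(5, 6)), Function('E')(L)) = Mul(1, -7) = -7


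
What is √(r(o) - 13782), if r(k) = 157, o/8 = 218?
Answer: 5*I*√545 ≈ 116.73*I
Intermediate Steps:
o = 1744 (o = 8*218 = 1744)
√(r(o) - 13782) = √(157 - 13782) = √(-13625) = 5*I*√545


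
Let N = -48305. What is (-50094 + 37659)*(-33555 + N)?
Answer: 1017929100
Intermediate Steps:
(-50094 + 37659)*(-33555 + N) = (-50094 + 37659)*(-33555 - 48305) = -12435*(-81860) = 1017929100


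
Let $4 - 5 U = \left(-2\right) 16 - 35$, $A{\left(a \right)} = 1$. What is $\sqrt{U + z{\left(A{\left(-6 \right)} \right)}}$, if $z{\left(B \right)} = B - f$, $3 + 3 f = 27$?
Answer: $\frac{6 \sqrt{5}}{5} \approx 2.6833$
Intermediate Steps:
$f = 8$ ($f = -1 + \frac{1}{3} \cdot 27 = -1 + 9 = 8$)
$z{\left(B \right)} = -8 + B$ ($z{\left(B \right)} = B - 8 = -8 + B$)
$U = \frac{71}{5}$ ($U = \frac{4}{5} - \frac{\left(-2\right) 16 - 35}{5} = \frac{4}{5} - \frac{-32 - 35}{5} = \frac{4}{5} - - \frac{67}{5} = \frac{4}{5} + \frac{67}{5} = \frac{71}{5} \approx 14.2$)
$\sqrt{U + z{\left(A{\left(-6 \right)} \right)}} = \sqrt{\frac{71}{5} + \left(-8 + 1\right)} = \sqrt{\frac{71}{5} - 7} = \sqrt{\frac{36}{5}} = \frac{6 \sqrt{5}}{5}$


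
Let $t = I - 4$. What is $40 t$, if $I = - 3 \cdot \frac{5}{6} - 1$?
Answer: $-300$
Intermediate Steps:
$I = - \frac{7}{2}$ ($I = - 3 \cdot 5 \cdot \frac{1}{6} - 1 = \left(-3\right) \frac{5}{6} - 1 = - \frac{5}{2} - 1 = - \frac{7}{2} \approx -3.5$)
$t = - \frac{15}{2}$ ($t = - \frac{7}{2} - 4 = - \frac{15}{2} \approx -7.5$)
$40 t = 40 \left(- \frac{15}{2}\right) = -300$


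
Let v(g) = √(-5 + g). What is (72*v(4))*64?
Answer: 4608*I ≈ 4608.0*I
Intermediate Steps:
(72*v(4))*64 = (72*√(-5 + 4))*64 = (72*√(-1))*64 = (72*I)*64 = 4608*I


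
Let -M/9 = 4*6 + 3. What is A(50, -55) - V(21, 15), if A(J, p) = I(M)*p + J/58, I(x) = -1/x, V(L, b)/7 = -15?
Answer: 744415/7047 ≈ 105.64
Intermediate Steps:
V(L, b) = -105 (V(L, b) = 7*(-15) = -105)
M = -243 (M = -9*(4*6 + 3) = -9*(24 + 3) = -9*27 = -243)
A(J, p) = J/58 + p/243 (A(J, p) = (-1/(-243))*p + J/58 = (-1*(-1/243))*p + J*(1/58) = p/243 + J/58 = J/58 + p/243)
A(50, -55) - V(21, 15) = ((1/58)*50 + (1/243)*(-55)) - 1*(-105) = (25/29 - 55/243) + 105 = 4480/7047 + 105 = 744415/7047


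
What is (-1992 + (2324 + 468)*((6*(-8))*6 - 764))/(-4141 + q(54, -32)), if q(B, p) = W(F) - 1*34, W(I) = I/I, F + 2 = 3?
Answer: 1469588/2087 ≈ 704.16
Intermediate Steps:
F = 1 (F = -2 + 3 = 1)
W(I) = 1
q(B, p) = -33 (q(B, p) = 1 - 1*34 = 1 - 34 = -33)
(-1992 + (2324 + 468)*((6*(-8))*6 - 764))/(-4141 + q(54, -32)) = (-1992 + (2324 + 468)*((6*(-8))*6 - 764))/(-4141 - 33) = (-1992 + 2792*(-48*6 - 764))/(-4174) = (-1992 + 2792*(-288 - 764))*(-1/4174) = (-1992 + 2792*(-1052))*(-1/4174) = (-1992 - 2937184)*(-1/4174) = -2939176*(-1/4174) = 1469588/2087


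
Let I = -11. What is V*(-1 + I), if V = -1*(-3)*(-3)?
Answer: 108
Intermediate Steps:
V = -9 (V = 3*(-3) = -9)
V*(-1 + I) = -9*(-1 - 11) = -9*(-12) = 108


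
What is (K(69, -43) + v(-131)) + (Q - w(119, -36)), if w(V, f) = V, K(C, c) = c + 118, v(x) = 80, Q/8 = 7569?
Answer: 60588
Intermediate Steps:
Q = 60552 (Q = 8*7569 = 60552)
K(C, c) = 118 + c
(K(69, -43) + v(-131)) + (Q - w(119, -36)) = ((118 - 43) + 80) + (60552 - 1*119) = (75 + 80) + (60552 - 119) = 155 + 60433 = 60588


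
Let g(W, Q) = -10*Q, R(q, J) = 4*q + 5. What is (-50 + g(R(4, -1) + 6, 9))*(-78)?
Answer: 10920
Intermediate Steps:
R(q, J) = 5 + 4*q
(-50 + g(R(4, -1) + 6, 9))*(-78) = (-50 - 10*9)*(-78) = (-50 - 90)*(-78) = -140*(-78) = 10920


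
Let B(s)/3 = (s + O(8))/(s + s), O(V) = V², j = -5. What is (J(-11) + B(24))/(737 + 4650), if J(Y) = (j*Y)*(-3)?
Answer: -319/10774 ≈ -0.029608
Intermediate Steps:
J(Y) = 15*Y (J(Y) = -5*Y*(-3) = 15*Y)
B(s) = 3*(64 + s)/(2*s) (B(s) = 3*((s + 8²)/(s + s)) = 3*((s + 64)/((2*s))) = 3*((64 + s)*(1/(2*s))) = 3*((64 + s)/(2*s)) = 3*(64 + s)/(2*s))
(J(-11) + B(24))/(737 + 4650) = (15*(-11) + (3/2 + 96/24))/(737 + 4650) = (-165 + (3/2 + 96*(1/24)))/5387 = (-165 + (3/2 + 4))*(1/5387) = (-165 + 11/2)*(1/5387) = -319/2*1/5387 = -319/10774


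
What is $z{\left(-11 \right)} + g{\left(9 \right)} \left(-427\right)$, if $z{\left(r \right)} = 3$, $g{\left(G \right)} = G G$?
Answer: $-34584$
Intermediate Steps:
$g{\left(G \right)} = G^{2}$
$z{\left(-11 \right)} + g{\left(9 \right)} \left(-427\right) = 3 + 9^{2} \left(-427\right) = 3 + 81 \left(-427\right) = 3 - 34587 = -34584$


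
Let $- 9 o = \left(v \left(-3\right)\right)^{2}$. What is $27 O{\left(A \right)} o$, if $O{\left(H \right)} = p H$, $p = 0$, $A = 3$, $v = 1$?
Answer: $0$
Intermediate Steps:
$o = -1$ ($o = - \frac{\left(1 \left(-3\right)\right)^{2}}{9} = - \frac{\left(-3\right)^{2}}{9} = \left(- \frac{1}{9}\right) 9 = -1$)
$O{\left(H \right)} = 0$ ($O{\left(H \right)} = 0 H = 0$)
$27 O{\left(A \right)} o = 27 \cdot 0 \left(-1\right) = 0 \left(-1\right) = 0$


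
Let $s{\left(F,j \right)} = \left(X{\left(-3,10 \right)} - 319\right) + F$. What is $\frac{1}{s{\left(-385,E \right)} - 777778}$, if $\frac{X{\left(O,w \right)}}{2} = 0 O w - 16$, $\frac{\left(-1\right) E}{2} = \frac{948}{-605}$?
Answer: $- \frac{1}{778514} \approx -1.2845 \cdot 10^{-6}$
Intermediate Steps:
$E = \frac{1896}{605}$ ($E = - 2 \frac{948}{-605} = - 2 \cdot 948 \left(- \frac{1}{605}\right) = \left(-2\right) \left(- \frac{948}{605}\right) = \frac{1896}{605} \approx 3.1339$)
$X{\left(O,w \right)} = -32$ ($X{\left(O,w \right)} = 2 \left(0 O w - 16\right) = 2 \left(0 w - 16\right) = 2 \left(0 - 16\right) = 2 \left(-16\right) = -32$)
$s{\left(F,j \right)} = -351 + F$ ($s{\left(F,j \right)} = \left(-32 - 319\right) + F = -351 + F$)
$\frac{1}{s{\left(-385,E \right)} - 777778} = \frac{1}{\left(-351 - 385\right) - 777778} = \frac{1}{-736 - 777778} = \frac{1}{-778514} = - \frac{1}{778514}$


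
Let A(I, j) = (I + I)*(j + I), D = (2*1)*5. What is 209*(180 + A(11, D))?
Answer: 134178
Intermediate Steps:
D = 10 (D = 2*5 = 10)
A(I, j) = 2*I*(I + j) (A(I, j) = (2*I)*(I + j) = 2*I*(I + j))
209*(180 + A(11, D)) = 209*(180 + 2*11*(11 + 10)) = 209*(180 + 2*11*21) = 209*(180 + 462) = 209*642 = 134178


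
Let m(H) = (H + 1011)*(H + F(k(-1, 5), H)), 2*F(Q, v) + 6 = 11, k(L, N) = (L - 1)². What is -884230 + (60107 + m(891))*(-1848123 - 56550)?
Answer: -3351356833342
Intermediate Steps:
k(L, N) = (-1 + L)²
F(Q, v) = 5/2 (F(Q, v) = -3 + (½)*11 = -3 + 11/2 = 5/2)
m(H) = (1011 + H)*(5/2 + H) (m(H) = (H + 1011)*(H + 5/2) = (1011 + H)*(5/2 + H))
-884230 + (60107 + m(891))*(-1848123 - 56550) = -884230 + (60107 + (5055/2 + 891² + (2027/2)*891))*(-1848123 - 56550) = -884230 + (60107 + (5055/2 + 793881 + 1806057/2))*(-1904673) = -884230 + (60107 + 1699437)*(-1904673) = -884230 + 1759544*(-1904673) = -884230 - 3351355949112 = -3351356833342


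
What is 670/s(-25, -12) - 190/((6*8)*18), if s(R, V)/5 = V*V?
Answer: 307/432 ≈ 0.71065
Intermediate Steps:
s(R, V) = 5*V² (s(R, V) = 5*(V*V) = 5*V²)
670/s(-25, -12) - 190/((6*8)*18) = 670/((5*(-12)²)) - 190/((6*8)*18) = 670/((5*144)) - 190/(48*18) = 670/720 - 190/864 = 670*(1/720) - 190*1/864 = 67/72 - 95/432 = 307/432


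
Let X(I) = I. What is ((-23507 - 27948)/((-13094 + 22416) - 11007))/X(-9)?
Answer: -10291/3033 ≈ -3.3930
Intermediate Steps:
((-23507 - 27948)/((-13094 + 22416) - 11007))/X(-9) = ((-23507 - 27948)/((-13094 + 22416) - 11007))/(-9) = -51455/(9322 - 11007)*(-⅑) = -51455/(-1685)*(-⅑) = -51455*(-1/1685)*(-⅑) = (10291/337)*(-⅑) = -10291/3033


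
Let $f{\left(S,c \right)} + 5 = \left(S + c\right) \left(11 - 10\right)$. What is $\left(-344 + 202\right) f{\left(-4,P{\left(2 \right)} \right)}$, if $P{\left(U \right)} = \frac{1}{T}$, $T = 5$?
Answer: $\frac{6248}{5} \approx 1249.6$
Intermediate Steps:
$P{\left(U \right)} = \frac{1}{5}$
$f{\left(S,c \right)} = -5 + S + c$ ($f{\left(S,c \right)} = -5 + \left(S + c\right) \left(11 - 10\right) = -5 + \left(S + c\right) 1 = -5 + \left(S + c\right) = -5 + S + c$)
$\left(-344 + 202\right) f{\left(-4,P{\left(2 \right)} \right)} = \left(-344 + 202\right) \left(-5 - 4 + \frac{1}{5}\right) = \left(-142\right) \left(- \frac{44}{5}\right) = \frac{6248}{5}$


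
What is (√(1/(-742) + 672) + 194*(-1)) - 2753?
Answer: -2947 + 103*√34874/742 ≈ -2921.1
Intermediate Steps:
(√(1/(-742) + 672) + 194*(-1)) - 2753 = (√(-1/742 + 672) - 194) - 2753 = (√(498623/742) - 194) - 2753 = (103*√34874/742 - 194) - 2753 = (-194 + 103*√34874/742) - 2753 = -2947 + 103*√34874/742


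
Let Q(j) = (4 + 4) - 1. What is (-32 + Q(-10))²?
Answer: 625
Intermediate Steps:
Q(j) = 7 (Q(j) = 8 - 1 = 7)
(-32 + Q(-10))² = (-32 + 7)² = (-25)² = 625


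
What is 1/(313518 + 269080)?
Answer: 1/582598 ≈ 1.7164e-6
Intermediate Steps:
1/(313518 + 269080) = 1/582598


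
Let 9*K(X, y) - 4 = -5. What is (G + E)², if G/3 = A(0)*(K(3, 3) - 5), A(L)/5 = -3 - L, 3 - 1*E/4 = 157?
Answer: 148996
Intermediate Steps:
E = -616 (E = 12 - 4*157 = 12 - 628 = -616)
K(X, y) = -⅑ (K(X, y) = 4/9 + (⅑)*(-5) = 4/9 - 5/9 = -⅑)
A(L) = -15 - 5*L (A(L) = 5*(-3 - L) = -15 - 5*L)
G = 230 (G = 3*((-15 - 5*0)*(-⅑ - 5)) = 3*((-15 + 0)*(-46/9)) = 3*(-15*(-46/9)) = 3*(230/3) = 230)
(G + E)² = (230 - 616)² = (-386)² = 148996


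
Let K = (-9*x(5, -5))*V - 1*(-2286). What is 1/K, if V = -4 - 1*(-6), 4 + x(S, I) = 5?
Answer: 1/2268 ≈ 0.00044092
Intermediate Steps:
x(S, I) = 1 (x(S, I) = -4 + 5 = 1)
V = 2 (V = -4 + 6 = 2)
K = 2268 (K = -9*1*2 - 1*(-2286) = -9*2 + 2286 = -18 + 2286 = 2268)
1/K = 1/2268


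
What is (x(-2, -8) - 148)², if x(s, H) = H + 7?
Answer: 22201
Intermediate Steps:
x(s, H) = 7 + H
(x(-2, -8) - 148)² = ((7 - 8) - 148)² = (-1 - 148)² = (-149)² = 22201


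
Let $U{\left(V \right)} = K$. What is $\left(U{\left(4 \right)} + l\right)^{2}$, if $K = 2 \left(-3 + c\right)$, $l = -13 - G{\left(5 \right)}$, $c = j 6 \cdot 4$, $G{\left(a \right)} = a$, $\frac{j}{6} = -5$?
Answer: $2143296$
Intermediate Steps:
$j = -30$ ($j = 6 \left(-5\right) = -30$)
$c = -720$ ($c = \left(-30\right) 6 \cdot 4 = \left(-180\right) 4 = -720$)
$l = -18$ ($l = -13 - 5 = -18$)
$K = -1446$ ($K = 2 \left(-3 - 720\right) = 2 \left(-723\right) = -1446$)
$U{\left(V \right)} = -1446$
$\left(U{\left(4 \right)} + l\right)^{2} = \left(-1446 - 18\right)^{2} = \left(-1464\right)^{2} = 2143296$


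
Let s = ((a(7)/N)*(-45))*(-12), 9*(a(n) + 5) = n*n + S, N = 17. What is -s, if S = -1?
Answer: -180/17 ≈ -10.588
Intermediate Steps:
a(n) = -46/9 + n²/9 (a(n) = -5 + (n*n - 1)/9 = -5 + (n² - 1)/9 = -5 + (-1 + n²)/9 = -5 + (-⅑ + n²/9) = -46/9 + n²/9)
s = 180/17 (s = (((-46/9 + (⅑)*7²)/17)*(-45))*(-12) = (((-46/9 + (⅑)*49)*(1/17))*(-45))*(-12) = (((-46/9 + 49/9)*(1/17))*(-45))*(-12) = (((⅓)*(1/17))*(-45))*(-12) = ((1/51)*(-45))*(-12) = -15/17*(-12) = 180/17 ≈ 10.588)
-s = -1*180/17 = -180/17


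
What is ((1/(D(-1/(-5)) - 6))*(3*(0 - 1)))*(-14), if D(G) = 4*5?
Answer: 3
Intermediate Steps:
D(G) = 20
((1/(D(-1/(-5)) - 6))*(3*(0 - 1)))*(-14) = ((1/(20 - 6))*(3*(0 - 1)))*(-14) = ((1/14)*(3*(-1)))*(-14) = (((1/14)*1)*(-3))*(-14) = ((1/14)*(-3))*(-14) = -3/14*(-14) = 3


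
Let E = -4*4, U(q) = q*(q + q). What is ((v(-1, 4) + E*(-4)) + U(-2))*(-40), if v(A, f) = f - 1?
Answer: -3000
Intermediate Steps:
U(q) = 2*q² (U(q) = q*(2*q) = 2*q²)
E = -16
v(A, f) = -1 + f
((v(-1, 4) + E*(-4)) + U(-2))*(-40) = (((-1 + 4) - 16*(-4)) + 2*(-2)²)*(-40) = ((3 + 64) + 2*4)*(-40) = (67 + 8)*(-40) = 75*(-40) = -3000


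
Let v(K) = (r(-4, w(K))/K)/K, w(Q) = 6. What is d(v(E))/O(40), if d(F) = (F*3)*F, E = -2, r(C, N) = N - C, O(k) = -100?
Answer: -3/16 ≈ -0.18750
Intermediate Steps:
v(K) = 10/K² (v(K) = ((6 - 1*(-4))/K)/K = ((6 + 4)/K)/K = (10/K)/K = 10/K²)
d(F) = 3*F² (d(F) = (3*F)*F = 3*F²)
d(v(E))/O(40) = (3*(10/(-2)²)²)/(-100) = (3*(10*(¼))²)*(-1/100) = (3*(5/2)²)*(-1/100) = (3*(25/4))*(-1/100) = (75/4)*(-1/100) = -3/16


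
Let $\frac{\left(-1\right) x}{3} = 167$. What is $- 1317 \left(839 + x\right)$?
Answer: $-445146$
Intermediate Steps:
$x = -501$ ($x = \left(-3\right) 167 = -501$)
$- 1317 \left(839 + x\right) = - 1317 \left(839 - 501\right) = \left(-1317\right) 338 = -445146$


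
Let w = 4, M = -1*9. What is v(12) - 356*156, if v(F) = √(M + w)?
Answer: -55536 + I*√5 ≈ -55536.0 + 2.2361*I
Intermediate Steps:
M = -9
v(F) = I*√5 (v(F) = √(-9 + 4) = √(-5) = I*√5)
v(12) - 356*156 = I*√5 - 356*156 = I*√5 - 55536 = -55536 + I*√5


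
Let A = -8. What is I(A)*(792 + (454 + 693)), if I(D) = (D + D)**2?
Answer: 496384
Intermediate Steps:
I(D) = 4*D**2 (I(D) = (2*D)**2 = 4*D**2)
I(A)*(792 + (454 + 693)) = (4*(-8)**2)*(792 + (454 + 693)) = (4*64)*(792 + 1147) = 256*1939 = 496384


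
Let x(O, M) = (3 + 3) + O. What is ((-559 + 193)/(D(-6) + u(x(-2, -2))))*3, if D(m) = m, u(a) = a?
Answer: 549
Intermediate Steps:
x(O, M) = 6 + O
((-559 + 193)/(D(-6) + u(x(-2, -2))))*3 = ((-559 + 193)/(-6 + (6 - 2)))*3 = -366/(-6 + 4)*3 = -366/(-2)*3 = -366*(-½)*3 = 183*3 = 549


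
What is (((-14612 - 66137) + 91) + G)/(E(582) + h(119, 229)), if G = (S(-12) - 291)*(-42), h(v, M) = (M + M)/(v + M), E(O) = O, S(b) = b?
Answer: -11820168/101497 ≈ -116.46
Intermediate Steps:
h(v, M) = 2*M/(M + v) (h(v, M) = (2*M)/(M + v) = 2*M/(M + v))
G = 12726 (G = (-12 - 291)*(-42) = -303*(-42) = 12726)
(((-14612 - 66137) + 91) + G)/(E(582) + h(119, 229)) = (((-14612 - 66137) + 91) + 12726)/(582 + 2*229/(229 + 119)) = ((-80749 + 91) + 12726)/(582 + 2*229/348) = (-80658 + 12726)/(582 + 2*229*(1/348)) = -67932/(582 + 229/174) = -67932/101497/174 = -67932*174/101497 = -11820168/101497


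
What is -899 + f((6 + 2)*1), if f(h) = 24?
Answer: -875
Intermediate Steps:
-899 + f((6 + 2)*1) = -899 + 24 = -875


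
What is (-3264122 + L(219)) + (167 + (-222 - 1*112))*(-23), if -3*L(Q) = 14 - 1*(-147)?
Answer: -9781004/3 ≈ -3.2603e+6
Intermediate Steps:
L(Q) = -161/3 (L(Q) = -(14 - 1*(-147))/3 = -(14 + 147)/3 = -1/3*161 = -161/3)
(-3264122 + L(219)) + (167 + (-222 - 1*112))*(-23) = (-3264122 - 161/3) + (167 + (-222 - 1*112))*(-23) = -9792527/3 + (167 + (-222 - 112))*(-23) = -9792527/3 + (167 - 334)*(-23) = -9792527/3 - 167*(-23) = -9792527/3 + 3841 = -9781004/3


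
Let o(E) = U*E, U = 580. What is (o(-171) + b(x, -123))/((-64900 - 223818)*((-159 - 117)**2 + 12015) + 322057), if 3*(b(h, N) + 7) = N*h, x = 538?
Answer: 121245/25462007081 ≈ 4.7618e-6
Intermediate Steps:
o(E) = 580*E
b(h, N) = -7 + N*h/3 (b(h, N) = -7 + (N*h)/3 = -7 + N*h/3)
(o(-171) + b(x, -123))/((-64900 - 223818)*((-159 - 117)**2 + 12015) + 322057) = (580*(-171) + (-7 + (1/3)*(-123)*538))/((-64900 - 223818)*((-159 - 117)**2 + 12015) + 322057) = (-99180 + (-7 - 22058))/(-288718*((-276)**2 + 12015) + 322057) = (-99180 - 22065)/(-288718*(76176 + 12015) + 322057) = -121245/(-288718*88191 + 322057) = -121245/(-25462329138 + 322057) = -121245/(-25462007081) = -121245*(-1/25462007081) = 121245/25462007081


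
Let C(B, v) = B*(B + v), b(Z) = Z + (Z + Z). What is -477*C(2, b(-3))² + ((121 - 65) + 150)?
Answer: -93286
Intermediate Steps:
b(Z) = 3*Z (b(Z) = Z + 2*Z = 3*Z)
-477*C(2, b(-3))² + ((121 - 65) + 150) = -477*4*(2 + 3*(-3))² + ((121 - 65) + 150) = -477*4*(2 - 9)² + (56 + 150) = -477*(2*(-7))² + 206 = -477*(-14)² + 206 = -477*196 + 206 = -93492 + 206 = -93286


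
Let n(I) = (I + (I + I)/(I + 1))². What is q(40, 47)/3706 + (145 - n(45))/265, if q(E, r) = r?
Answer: -806364195/103905122 ≈ -7.7606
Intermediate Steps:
n(I) = (I + 2*I/(1 + I))² (n(I) = (I + (2*I)/(1 + I))² = (I + 2*I/(1 + I))²)
q(40, 47)/3706 + (145 - n(45))/265 = 47/3706 + (145 - 45²*(3 + 45)²/(1 + 45)²)/265 = 47*(1/3706) + (145 - 2025*48²/46²)*(1/265) = 47/3706 + (145 - 2025*2304/2116)*(1/265) = 47/3706 + (145 - 1*1166400/529)*(1/265) = 47/3706 + (145 - 1166400/529)*(1/265) = 47/3706 - 1089695/529*1/265 = 47/3706 - 217939/28037 = -806364195/103905122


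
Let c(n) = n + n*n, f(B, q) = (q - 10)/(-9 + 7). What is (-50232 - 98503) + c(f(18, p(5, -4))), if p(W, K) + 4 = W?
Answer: -594841/4 ≈ -1.4871e+5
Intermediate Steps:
p(W, K) = -4 + W
f(B, q) = 5 - q/2 (f(B, q) = (-10 + q)/(-2) = (-10 + q)*(-½) = 5 - q/2)
c(n) = n + n²
(-50232 - 98503) + c(f(18, p(5, -4))) = (-50232 - 98503) + (5 - (-4 + 5)/2)*(1 + (5 - (-4 + 5)/2)) = -148735 + (5 - ½*1)*(1 + (5 - ½*1)) = -148735 + (5 - ½)*(1 + (5 - ½)) = -148735 + 9*(1 + 9/2)/2 = -148735 + (9/2)*(11/2) = -148735 + 99/4 = -594841/4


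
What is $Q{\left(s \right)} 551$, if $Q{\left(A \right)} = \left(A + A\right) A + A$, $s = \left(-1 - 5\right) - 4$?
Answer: $104690$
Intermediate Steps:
$s = -10$ ($s = -6 - 4 = -10$)
$Q{\left(A \right)} = A + 2 A^{2}$ ($Q{\left(A \right)} = 2 A A + A = 2 A^{2} + A = A + 2 A^{2}$)
$Q{\left(s \right)} 551 = - 10 \left(1 + 2 \left(-10\right)\right) 551 = - 10 \left(1 - 20\right) 551 = \left(-10\right) \left(-19\right) 551 = 190 \cdot 551 = 104690$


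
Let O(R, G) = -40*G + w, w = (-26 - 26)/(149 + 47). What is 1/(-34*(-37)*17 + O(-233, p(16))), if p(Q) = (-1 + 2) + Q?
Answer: 49/1014581 ≈ 4.8296e-5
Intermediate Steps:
w = -13/49 (w = -52/196 = -52*1/196 = -13/49 ≈ -0.26531)
p(Q) = 1 + Q
O(R, G) = -13/49 - 40*G (O(R, G) = -40*G - 13/49 = -13/49 - 40*G)
1/(-34*(-37)*17 + O(-233, p(16))) = 1/(-34*(-37)*17 + (-13/49 - 40*(1 + 16))) = 1/(1258*17 + (-13/49 - 40*17)) = 1/(21386 + (-13/49 - 680)) = 1/(21386 - 33333/49) = 1/(1014581/49) = 49/1014581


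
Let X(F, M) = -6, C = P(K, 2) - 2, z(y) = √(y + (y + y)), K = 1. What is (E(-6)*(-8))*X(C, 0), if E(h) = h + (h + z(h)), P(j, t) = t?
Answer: -576 + 144*I*√2 ≈ -576.0 + 203.65*I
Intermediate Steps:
z(y) = √3*√y (z(y) = √(y + 2*y) = √(3*y) = √3*√y)
E(h) = 2*h + √3*√h (E(h) = h + (h + √3*√h) = 2*h + √3*√h)
C = 0 (C = 2 - 2 = 0)
(E(-6)*(-8))*X(C, 0) = ((2*(-6) + √3*√(-6))*(-8))*(-6) = ((-12 + √3*(I*√6))*(-8))*(-6) = ((-12 + 3*I*√2)*(-8))*(-6) = (96 - 24*I*√2)*(-6) = -576 + 144*I*√2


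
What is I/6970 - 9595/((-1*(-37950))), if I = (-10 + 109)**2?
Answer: 3050708/2645115 ≈ 1.1533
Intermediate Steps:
I = 9801 (I = 99**2 = 9801)
I/6970 - 9595/((-1*(-37950))) = 9801/6970 - 9595/((-1*(-37950))) = 9801*(1/6970) - 9595/37950 = 9801/6970 - 9595*1/37950 = 9801/6970 - 1919/7590 = 3050708/2645115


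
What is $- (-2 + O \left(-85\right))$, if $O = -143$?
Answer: $-12153$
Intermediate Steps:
$- (-2 + O \left(-85\right)) = - (-2 - -12155) = - (-2 + 12155) = \left(-1\right) 12153 = -12153$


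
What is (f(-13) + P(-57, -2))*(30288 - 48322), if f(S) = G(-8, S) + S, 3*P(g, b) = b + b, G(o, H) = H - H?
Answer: 775462/3 ≈ 2.5849e+5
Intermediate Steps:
G(o, H) = 0
P(g, b) = 2*b/3 (P(g, b) = (b + b)/3 = (2*b)/3 = 2*b/3)
f(S) = S (f(S) = 0 + S = S)
(f(-13) + P(-57, -2))*(30288 - 48322) = (-13 + (⅔)*(-2))*(30288 - 48322) = (-13 - 4/3)*(-18034) = -43/3*(-18034) = 775462/3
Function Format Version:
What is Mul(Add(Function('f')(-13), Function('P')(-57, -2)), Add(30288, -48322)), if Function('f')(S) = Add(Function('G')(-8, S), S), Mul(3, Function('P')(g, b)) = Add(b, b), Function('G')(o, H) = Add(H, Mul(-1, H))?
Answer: Rational(775462, 3) ≈ 2.5849e+5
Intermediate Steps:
Function('G')(o, H) = 0
Function('P')(g, b) = Mul(Rational(2, 3), b) (Function('P')(g, b) = Mul(Rational(1, 3), Add(b, b)) = Mul(Rational(1, 3), Mul(2, b)) = Mul(Rational(2, 3), b))
Function('f')(S) = S (Function('f')(S) = Add(0, S) = S)
Mul(Add(Function('f')(-13), Function('P')(-57, -2)), Add(30288, -48322)) = Mul(Add(-13, Mul(Rational(2, 3), -2)), Add(30288, -48322)) = Mul(Add(-13, Rational(-4, 3)), -18034) = Mul(Rational(-43, 3), -18034) = Rational(775462, 3)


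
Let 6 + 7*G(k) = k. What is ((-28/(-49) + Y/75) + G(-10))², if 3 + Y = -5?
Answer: 913936/275625 ≈ 3.3159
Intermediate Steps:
Y = -8 (Y = -3 - 5 = -8)
G(k) = -6/7 + k/7
((-28/(-49) + Y/75) + G(-10))² = ((-28/(-49) - 8/75) + (-6/7 + (⅐)*(-10)))² = ((-28*(-1/49) - 8*1/75) + (-6/7 - 10/7))² = ((4/7 - 8/75) - 16/7)² = (244/525 - 16/7)² = (-956/525)² = 913936/275625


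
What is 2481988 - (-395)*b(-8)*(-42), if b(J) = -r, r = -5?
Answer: 2399038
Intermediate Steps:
b(J) = 5 (b(J) = -1*(-5) = 5)
2481988 - (-395)*b(-8)*(-42) = 2481988 - (-395)*5*(-42) = 2481988 - (-395)*(-210) = 2481988 - 1*82950 = 2481988 - 82950 = 2399038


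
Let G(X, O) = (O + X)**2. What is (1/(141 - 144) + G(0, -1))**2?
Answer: 4/9 ≈ 0.44444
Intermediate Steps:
(1/(141 - 144) + G(0, -1))**2 = (1/(141 - 144) + (-1 + 0)**2)**2 = (1/(-3) + (-1)**2)**2 = (-1/3 + 1)**2 = (2/3)**2 = 4/9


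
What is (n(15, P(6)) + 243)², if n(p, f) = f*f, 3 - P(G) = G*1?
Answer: 63504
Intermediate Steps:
P(G) = 3 - G
n(p, f) = f²
(n(15, P(6)) + 243)² = ((3 - 1*6)² + 243)² = ((3 - 6)² + 243)² = ((-3)² + 243)² = (9 + 243)² = 252² = 63504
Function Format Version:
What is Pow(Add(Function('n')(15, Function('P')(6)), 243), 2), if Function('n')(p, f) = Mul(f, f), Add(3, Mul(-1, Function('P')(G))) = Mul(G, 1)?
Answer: 63504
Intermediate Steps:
Function('P')(G) = Add(3, Mul(-1, G)) (Function('P')(G) = Add(3, Mul(-1, Mul(G, 1))) = Add(3, Mul(-1, G)))
Function('n')(p, f) = Pow(f, 2)
Pow(Add(Function('n')(15, Function('P')(6)), 243), 2) = Pow(Add(Pow(Add(3, Mul(-1, 6)), 2), 243), 2) = Pow(Add(Pow(Add(3, -6), 2), 243), 2) = Pow(Add(Pow(-3, 2), 243), 2) = Pow(Add(9, 243), 2) = Pow(252, 2) = 63504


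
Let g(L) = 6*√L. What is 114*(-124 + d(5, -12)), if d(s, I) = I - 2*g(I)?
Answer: -15504 - 2736*I*√3 ≈ -15504.0 - 4738.9*I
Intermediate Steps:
d(s, I) = I - 12*√I
114*(-124 + d(5, -12)) = 114*(-124 + (-12 - 24*I*√3)) = 114*(-136 - 24*I*√3) = -15504 - 2736*I*√3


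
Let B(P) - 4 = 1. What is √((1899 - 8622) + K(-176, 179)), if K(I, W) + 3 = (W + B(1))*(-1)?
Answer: I*√6910 ≈ 83.126*I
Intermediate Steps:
B(P) = 5 (B(P) = 4 + 1 = 5)
K(I, W) = -8 - W (K(I, W) = -3 + (W + 5)*(-1) = -3 + (5 + W)*(-1) = -3 + (-5 - W) = -8 - W)
√((1899 - 8622) + K(-176, 179)) = √((1899 - 8622) + (-8 - 1*179)) = √(-6723 + (-8 - 179)) = √(-6723 - 187) = √(-6910) = I*√6910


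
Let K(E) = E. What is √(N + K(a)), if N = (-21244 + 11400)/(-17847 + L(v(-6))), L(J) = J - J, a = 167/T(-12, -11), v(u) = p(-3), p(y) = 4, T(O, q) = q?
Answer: I*√62650535145/65439 ≈ 3.825*I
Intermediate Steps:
v(u) = 4
a = -167/11 (a = 167/(-11) = 167*(-1/11) = -167/11 ≈ -15.182)
L(J) = 0
N = 9844/17847 (N = (-21244 + 11400)/(-17847 + 0) = -9844/(-17847) = -9844*(-1/17847) = 9844/17847 ≈ 0.55158)
√(N + K(a)) = √(9844/17847 - 167/11) = √(-2872165/196317) = I*√62650535145/65439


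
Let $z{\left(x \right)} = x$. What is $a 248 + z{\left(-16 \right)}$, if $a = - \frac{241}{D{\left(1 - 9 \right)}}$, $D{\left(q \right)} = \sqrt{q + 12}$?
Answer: $-29900$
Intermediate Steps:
$D{\left(q \right)} = \sqrt{12 + q}$
$a = - \frac{241}{2}$ ($a = - \frac{241}{\sqrt{12 + \left(1 - 9\right)}} = - \frac{241}{\sqrt{12 - 8}} = - \frac{241}{\sqrt{4}} = - \frac{241}{2} \approx -120.5$)
$a 248 + z{\left(-16 \right)} = \left(- \frac{241}{2}\right) 248 - 16 = -29884 - 16 = -29900$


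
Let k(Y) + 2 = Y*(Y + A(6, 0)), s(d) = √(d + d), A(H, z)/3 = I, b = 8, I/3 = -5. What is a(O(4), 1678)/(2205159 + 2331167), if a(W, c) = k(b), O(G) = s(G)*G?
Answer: -149/2268163 ≈ -6.5692e-5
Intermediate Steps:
I = -15 (I = 3*(-5) = -15)
A(H, z) = -45 (A(H, z) = 3*(-15) = -45)
s(d) = √2*√d (s(d) = √(2*d) = √2*√d)
k(Y) = -2 + Y*(-45 + Y) (k(Y) = -2 + Y*(Y - 45) = -2 + Y*(-45 + Y))
O(G) = √2*G^(3/2) (O(G) = (√2*√G)*G = √2*G^(3/2))
a(W, c) = -298 (a(W, c) = -2 + 8² - 45*8 = -2 + 64 - 360 = -298)
a(O(4), 1678)/(2205159 + 2331167) = -298/(2205159 + 2331167) = -298/4536326 = -298*1/4536326 = -149/2268163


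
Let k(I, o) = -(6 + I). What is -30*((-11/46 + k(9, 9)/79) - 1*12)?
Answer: 677505/1817 ≈ 372.87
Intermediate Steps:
k(I, o) = -6 - I
-30*((-11/46 + k(9, 9)/79) - 1*12) = -30*((-11/46 + (-6 - 1*9)/79) - 1*12) = -30*((-11*1/46 + (-6 - 9)*(1/79)) - 12) = -30*((-11/46 - 15*1/79) - 12) = -30*((-11/46 - 15/79) - 12) = -30*(-1559/3634 - 12) = -30*(-45167/3634) = 677505/1817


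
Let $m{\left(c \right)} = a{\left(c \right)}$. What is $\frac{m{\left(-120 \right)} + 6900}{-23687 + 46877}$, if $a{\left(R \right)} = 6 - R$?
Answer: $\frac{1171}{3865} \approx 0.30298$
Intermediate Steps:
$m{\left(c \right)} = 6 - c$
$\frac{m{\left(-120 \right)} + 6900}{-23687 + 46877} = \frac{\left(6 - -120\right) + 6900}{-23687 + 46877} = \frac{\left(6 + 120\right) + 6900}{23190} = \left(126 + 6900\right) \frac{1}{23190} = 7026 \cdot \frac{1}{23190} = \frac{1171}{3865}$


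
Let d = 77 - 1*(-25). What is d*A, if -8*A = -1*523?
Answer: 26673/4 ≈ 6668.3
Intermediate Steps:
d = 102 (d = 77 + 25 = 102)
A = 523/8 (A = -(-1)*523/8 = -⅛*(-523) = 523/8 ≈ 65.375)
d*A = 102*(523/8) = 26673/4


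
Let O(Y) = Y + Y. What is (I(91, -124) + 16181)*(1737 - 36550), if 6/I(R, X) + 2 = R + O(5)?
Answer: -18589271675/33 ≈ -5.6331e+8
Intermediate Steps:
O(Y) = 2*Y
I(R, X) = 6/(8 + R) (I(R, X) = 6/(-2 + (R + 2*5)) = 6/(-2 + (R + 10)) = 6/(-2 + (10 + R)) = 6/(8 + R))
(I(91, -124) + 16181)*(1737 - 36550) = (6/(8 + 91) + 16181)*(1737 - 36550) = (6/99 + 16181)*(-34813) = (6*(1/99) + 16181)*(-34813) = (2/33 + 16181)*(-34813) = (533975/33)*(-34813) = -18589271675/33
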